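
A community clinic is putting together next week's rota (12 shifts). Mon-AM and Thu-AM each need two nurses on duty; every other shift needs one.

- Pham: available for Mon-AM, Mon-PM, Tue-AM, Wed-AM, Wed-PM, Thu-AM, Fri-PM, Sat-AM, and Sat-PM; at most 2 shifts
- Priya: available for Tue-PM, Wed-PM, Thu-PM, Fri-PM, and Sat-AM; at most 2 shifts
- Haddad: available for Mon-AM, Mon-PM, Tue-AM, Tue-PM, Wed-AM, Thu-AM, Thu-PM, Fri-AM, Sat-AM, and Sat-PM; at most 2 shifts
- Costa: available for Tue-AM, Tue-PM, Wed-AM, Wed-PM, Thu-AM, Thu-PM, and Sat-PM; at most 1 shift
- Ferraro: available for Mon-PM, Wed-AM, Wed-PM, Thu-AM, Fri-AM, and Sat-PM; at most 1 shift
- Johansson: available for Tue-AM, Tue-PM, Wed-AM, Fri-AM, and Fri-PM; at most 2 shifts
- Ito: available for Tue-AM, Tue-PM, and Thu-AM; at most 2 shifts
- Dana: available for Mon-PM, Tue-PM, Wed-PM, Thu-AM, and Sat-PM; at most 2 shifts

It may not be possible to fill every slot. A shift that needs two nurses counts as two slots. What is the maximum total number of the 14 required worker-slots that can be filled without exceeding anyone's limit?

14

Total capacity across all nurses is 2+2+2+1+1+2+2+2 = 14, and 14 slots are needed, so at most 14 can be filled.
An assignment achieving 14: Mon-AM→Pham+Haddad, Mon-PM→Ferraro, Tue-AM→Johansson, Tue-PM→Ito, Wed-AM→Johansson, Wed-PM→Costa, Thu-AM→Ito+Dana, Thu-PM→Priya, Fri-AM→Haddad, Fri-PM→Pham, Sat-AM→Priya, Sat-PM→Dana.
Loads: Pham 2/2, Priya 2/2, Haddad 2/2, Costa 1/1, Ferraro 1/1, Johansson 2/2, Ito 2/2, Dana 2/2.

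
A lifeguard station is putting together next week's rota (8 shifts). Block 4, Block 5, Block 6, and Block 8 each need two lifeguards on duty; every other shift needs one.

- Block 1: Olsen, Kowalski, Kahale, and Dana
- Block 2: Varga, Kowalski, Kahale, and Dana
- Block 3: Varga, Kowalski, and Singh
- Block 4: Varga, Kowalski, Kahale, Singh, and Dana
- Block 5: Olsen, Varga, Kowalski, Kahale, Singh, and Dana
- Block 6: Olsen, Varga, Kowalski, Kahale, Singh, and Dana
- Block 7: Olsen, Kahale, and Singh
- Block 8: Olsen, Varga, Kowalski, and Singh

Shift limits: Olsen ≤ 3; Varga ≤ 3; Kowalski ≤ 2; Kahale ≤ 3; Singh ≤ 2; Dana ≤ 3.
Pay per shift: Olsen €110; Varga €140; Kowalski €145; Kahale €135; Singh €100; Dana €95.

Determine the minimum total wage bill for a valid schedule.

Picking the cheapest available lifeguard for each shift independently would cost €1185, but that ignores the shift limits.
An optimal schedule: Block 1→Dana, Block 2→Dana, Block 3→Singh, Block 4→Dana+Kahale, Block 5→Olsen+Kahale, Block 6→Olsen+Kahale, Block 7→Singh, Block 8→Olsen+Varga.
Total: 95 + 95 + 100 + 95 + 135 + 110 + 135 + 110 + 135 + 100 + 110 + 140 = €1360.

€1360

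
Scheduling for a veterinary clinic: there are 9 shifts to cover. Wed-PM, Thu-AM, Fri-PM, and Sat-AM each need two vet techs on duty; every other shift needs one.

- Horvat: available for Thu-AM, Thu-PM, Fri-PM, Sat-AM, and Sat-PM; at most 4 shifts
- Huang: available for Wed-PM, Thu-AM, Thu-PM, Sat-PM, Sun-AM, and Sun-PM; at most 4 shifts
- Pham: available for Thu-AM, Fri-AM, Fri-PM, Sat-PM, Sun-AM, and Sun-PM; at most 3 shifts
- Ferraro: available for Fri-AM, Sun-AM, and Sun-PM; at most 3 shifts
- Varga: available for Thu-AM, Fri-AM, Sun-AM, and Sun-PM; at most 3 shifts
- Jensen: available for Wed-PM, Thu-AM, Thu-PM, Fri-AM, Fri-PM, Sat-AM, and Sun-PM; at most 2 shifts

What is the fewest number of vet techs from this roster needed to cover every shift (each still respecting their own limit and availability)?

4

13 slots to fill and no one can take more than 4, so at least ⌈13/4⌉ = 4 vet techs are needed.
Horvat, Huang, Pham, and Jensen alone can cover everything: Wed-PM→Huang+Jensen, Thu-AM→Huang+Pham, Thu-PM→Horvat, Fri-AM→Pham, Fri-PM→Horvat+Pham, Sat-AM→Horvat+Jensen, Sat-PM→Horvat, Sun-AM→Huang, Sun-PM→Huang.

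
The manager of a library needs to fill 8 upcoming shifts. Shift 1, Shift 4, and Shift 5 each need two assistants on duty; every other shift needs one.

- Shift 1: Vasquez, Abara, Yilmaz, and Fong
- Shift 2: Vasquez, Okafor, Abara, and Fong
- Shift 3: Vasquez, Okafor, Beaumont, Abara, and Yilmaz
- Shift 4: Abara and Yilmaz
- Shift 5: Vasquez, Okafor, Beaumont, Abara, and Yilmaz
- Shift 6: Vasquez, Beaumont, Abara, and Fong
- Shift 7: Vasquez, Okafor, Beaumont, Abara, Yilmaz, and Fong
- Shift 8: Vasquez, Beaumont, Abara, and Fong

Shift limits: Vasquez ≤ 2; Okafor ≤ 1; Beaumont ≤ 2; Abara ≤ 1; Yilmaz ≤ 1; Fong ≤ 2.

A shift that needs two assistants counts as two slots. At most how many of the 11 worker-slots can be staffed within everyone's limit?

Total capacity across all assistants is 2+1+2+1+1+2 = 9, and 11 slots are needed, so at most 9 can be filled.
An assignment achieving 9: Shift 1→Vasquez+Fong, Shift 2→Vasquez, Shift 3→Okafor, Shift 4→Abara+Yilmaz, Shift 6→Beaumont, Shift 7→Fong, Shift 8→Beaumont.
Loads: Vasquez 2/2, Okafor 1/1, Beaumont 2/2, Abara 1/1, Yilmaz 1/1, Fong 2/2.

9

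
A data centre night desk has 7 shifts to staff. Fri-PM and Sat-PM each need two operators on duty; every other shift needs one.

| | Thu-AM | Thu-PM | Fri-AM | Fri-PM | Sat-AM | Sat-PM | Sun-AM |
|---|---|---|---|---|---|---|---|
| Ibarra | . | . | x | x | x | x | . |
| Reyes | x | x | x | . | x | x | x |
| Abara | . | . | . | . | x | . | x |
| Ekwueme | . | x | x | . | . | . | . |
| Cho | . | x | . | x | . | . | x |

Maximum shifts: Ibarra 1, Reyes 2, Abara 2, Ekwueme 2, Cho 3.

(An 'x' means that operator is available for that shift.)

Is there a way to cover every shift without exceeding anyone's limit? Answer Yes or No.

Total capacity is 10 and 9 slots are needed, so capacity alone doesn't rule it out.
Shifts {Fri-PM, Sat-PM} need 4 worker-slots in total, but the operators available for any of those shifts (Ibarra, Reyes, and Cho) can supply at most 3 among them. So no valid schedule exists.

No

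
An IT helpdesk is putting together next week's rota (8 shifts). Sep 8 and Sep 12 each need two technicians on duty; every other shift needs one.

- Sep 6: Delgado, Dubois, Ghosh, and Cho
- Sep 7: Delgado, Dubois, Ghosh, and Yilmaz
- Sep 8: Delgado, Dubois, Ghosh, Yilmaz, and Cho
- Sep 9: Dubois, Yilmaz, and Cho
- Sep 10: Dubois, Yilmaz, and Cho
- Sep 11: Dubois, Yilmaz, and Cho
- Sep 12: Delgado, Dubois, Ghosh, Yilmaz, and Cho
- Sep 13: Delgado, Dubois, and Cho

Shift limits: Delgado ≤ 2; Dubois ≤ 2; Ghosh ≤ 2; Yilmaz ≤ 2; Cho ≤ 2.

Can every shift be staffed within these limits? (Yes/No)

One valid schedule: Sep 6→Delgado, Sep 7→Ghosh, Sep 8→Ghosh+Cho, Sep 9→Dubois, Sep 10→Dubois, Sep 11→Yilmaz, Sep 12→Yilmaz+Cho, Sep 13→Delgado.
Loads: Delgado 2/2, Dubois 2/2, Ghosh 2/2, Yilmaz 2/2, Cho 2/2 — all within limits.

Yes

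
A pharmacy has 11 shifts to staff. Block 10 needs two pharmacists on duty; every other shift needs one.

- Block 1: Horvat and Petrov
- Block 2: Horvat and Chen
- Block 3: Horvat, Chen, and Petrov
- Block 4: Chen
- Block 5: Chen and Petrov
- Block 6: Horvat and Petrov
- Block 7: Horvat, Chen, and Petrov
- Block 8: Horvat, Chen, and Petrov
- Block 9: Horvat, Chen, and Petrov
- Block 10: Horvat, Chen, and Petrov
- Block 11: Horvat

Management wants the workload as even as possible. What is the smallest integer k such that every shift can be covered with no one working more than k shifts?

4

With 3 pharmacists and 12 worker-slots to fill, someone must work at least ⌈12/3⌉ = 4 shifts, so k ≥ 4.
k = 4 works: Block 1→Horvat, Block 2→Horvat, Block 3→Chen, Block 4→Chen, Block 5→Chen, Block 6→Horvat, Block 7→Petrov, Block 8→Petrov, Block 9→Petrov, Block 10→Chen+Petrov, Block 11→Horvat.
Loads: Horvat 4, Chen 4, Petrov 4 — all ≤ 4.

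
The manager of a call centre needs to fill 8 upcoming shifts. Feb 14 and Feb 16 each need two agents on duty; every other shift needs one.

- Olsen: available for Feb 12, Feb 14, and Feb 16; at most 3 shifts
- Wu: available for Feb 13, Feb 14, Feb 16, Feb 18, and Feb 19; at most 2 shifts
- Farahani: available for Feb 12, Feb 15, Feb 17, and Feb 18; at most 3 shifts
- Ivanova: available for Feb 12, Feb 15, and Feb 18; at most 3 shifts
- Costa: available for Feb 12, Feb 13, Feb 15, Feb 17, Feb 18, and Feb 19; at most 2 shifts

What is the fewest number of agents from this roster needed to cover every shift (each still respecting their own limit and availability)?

10 slots to fill and no one can take more than 3, so at least ⌈10/3⌉ = 4 agents are needed.
Olsen, Wu, Farahani, and Costa alone can cover everything: Feb 12→Olsen, Feb 13→Costa, Feb 14→Olsen+Wu, Feb 15→Farahani, Feb 16→Olsen+Wu, Feb 17→Farahani, Feb 18→Farahani, Feb 19→Costa.

4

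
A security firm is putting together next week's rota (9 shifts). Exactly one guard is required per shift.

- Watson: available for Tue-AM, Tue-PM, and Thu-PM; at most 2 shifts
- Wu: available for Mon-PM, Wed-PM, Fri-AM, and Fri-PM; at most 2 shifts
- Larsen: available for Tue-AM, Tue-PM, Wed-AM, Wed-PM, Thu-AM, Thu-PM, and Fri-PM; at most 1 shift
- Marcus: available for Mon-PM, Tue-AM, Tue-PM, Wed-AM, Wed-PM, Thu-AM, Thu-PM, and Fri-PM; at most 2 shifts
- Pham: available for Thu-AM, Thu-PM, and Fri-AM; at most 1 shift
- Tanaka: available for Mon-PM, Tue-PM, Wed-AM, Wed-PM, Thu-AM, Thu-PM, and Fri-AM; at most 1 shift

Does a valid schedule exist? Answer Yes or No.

One valid schedule: Mon-PM→Wu, Tue-AM→Watson, Tue-PM→Watson, Wed-AM→Larsen, Wed-PM→Marcus, Thu-AM→Pham, Thu-PM→Tanaka, Fri-AM→Wu, Fri-PM→Marcus.
Loads: Watson 2/2, Wu 2/2, Larsen 1/1, Marcus 2/2, Pham 1/1, Tanaka 1/1 — all within limits.

Yes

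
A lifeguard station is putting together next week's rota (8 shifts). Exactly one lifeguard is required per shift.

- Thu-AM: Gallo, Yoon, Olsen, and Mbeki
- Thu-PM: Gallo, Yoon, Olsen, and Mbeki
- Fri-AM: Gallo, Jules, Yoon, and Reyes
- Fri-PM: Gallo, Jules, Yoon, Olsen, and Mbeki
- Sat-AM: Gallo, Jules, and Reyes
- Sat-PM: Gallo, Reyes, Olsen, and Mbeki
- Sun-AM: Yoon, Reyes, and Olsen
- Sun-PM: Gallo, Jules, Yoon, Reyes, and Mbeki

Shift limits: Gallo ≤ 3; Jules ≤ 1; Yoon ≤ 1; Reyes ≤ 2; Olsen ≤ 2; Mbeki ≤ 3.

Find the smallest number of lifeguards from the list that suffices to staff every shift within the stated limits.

3

8 slots to fill and no one can take more than 3, so at least ⌈8/3⌉ = 3 lifeguards are needed.
Gallo, Reyes, and Mbeki alone can cover everything: Thu-AM→Gallo, Thu-PM→Gallo, Fri-AM→Gallo, Fri-PM→Mbeki, Sat-AM→Reyes, Sat-PM→Mbeki, Sun-AM→Reyes, Sun-PM→Mbeki.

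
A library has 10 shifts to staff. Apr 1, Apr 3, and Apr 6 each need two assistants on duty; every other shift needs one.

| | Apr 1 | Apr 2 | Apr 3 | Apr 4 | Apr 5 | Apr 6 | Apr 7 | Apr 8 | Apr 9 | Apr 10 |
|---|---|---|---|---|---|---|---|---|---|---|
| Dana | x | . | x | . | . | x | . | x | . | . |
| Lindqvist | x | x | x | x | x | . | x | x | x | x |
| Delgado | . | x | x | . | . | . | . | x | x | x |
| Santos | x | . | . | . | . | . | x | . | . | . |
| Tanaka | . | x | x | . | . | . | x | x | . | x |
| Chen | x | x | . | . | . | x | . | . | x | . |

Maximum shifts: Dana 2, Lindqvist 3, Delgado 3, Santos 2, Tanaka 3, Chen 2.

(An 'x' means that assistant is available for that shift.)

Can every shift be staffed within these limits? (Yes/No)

Yes

Apr 4 can only be covered by Lindqvist, so that assignment is forced.
Apr 5 can only be covered by Lindqvist, so that assignment is forced.
Apr 6 can only be covered by Dana and Chen, so that assignment is forced.
One valid schedule: Apr 1→Santos+Chen, Apr 2→Delgado, Apr 3→Dana+Tanaka, Apr 4→Lindqvist, Apr 5→Lindqvist, Apr 6→Dana+Chen, Apr 7→Lindqvist, Apr 8→Tanaka, Apr 9→Delgado, Apr 10→Delgado.
Loads: Dana 2/2, Lindqvist 3/3, Delgado 3/3, Santos 1/2, Tanaka 2/3, Chen 2/2 — all within limits.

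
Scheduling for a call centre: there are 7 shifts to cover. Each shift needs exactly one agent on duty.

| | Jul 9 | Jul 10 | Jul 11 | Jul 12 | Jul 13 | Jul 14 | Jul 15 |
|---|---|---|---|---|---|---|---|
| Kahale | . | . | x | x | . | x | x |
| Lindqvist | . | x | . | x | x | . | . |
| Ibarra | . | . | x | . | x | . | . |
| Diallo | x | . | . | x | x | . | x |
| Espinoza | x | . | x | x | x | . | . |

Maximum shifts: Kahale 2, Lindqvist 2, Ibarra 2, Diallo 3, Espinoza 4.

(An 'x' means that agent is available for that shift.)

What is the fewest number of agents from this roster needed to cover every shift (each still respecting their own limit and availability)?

7 slots to fill and no one can take more than 4, so at least ⌈7/4⌉ = 2 agents are needed.
Shifts {Jul 9, Jul 10, Jul 14} need 3 slots, but among the agents available for them (Kahale, Lindqvist, Diallo, and Espinoza) any 2 together supply at most 2. So 2 agents are not enough.
Kahale, Lindqvist, and Diallo alone can cover everything: Jul 9→Diallo, Jul 10→Lindqvist, Jul 11→Kahale, Jul 12→Diallo, Jul 13→Lindqvist, Jul 14→Kahale, Jul 15→Diallo.

3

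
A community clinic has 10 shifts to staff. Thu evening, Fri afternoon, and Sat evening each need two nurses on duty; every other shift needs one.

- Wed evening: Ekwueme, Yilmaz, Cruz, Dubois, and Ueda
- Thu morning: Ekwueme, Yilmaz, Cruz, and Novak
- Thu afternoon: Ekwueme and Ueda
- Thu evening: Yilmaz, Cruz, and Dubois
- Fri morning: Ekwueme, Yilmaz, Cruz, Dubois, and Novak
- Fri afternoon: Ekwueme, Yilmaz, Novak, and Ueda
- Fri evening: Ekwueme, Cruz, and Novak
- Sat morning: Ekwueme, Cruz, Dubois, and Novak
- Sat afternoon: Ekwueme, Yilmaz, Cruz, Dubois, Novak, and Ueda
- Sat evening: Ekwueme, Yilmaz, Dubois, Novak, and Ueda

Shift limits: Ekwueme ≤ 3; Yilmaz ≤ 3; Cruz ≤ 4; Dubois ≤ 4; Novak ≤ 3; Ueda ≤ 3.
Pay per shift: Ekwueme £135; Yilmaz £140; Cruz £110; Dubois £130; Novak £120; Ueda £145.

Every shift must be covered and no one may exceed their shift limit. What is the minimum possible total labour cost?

Picking the cheapest available nurse for each shift independently would cost £1540, but that ignores the shift limits.
An optimal schedule: Wed evening→Dubois, Thu morning→Cruz, Thu afternoon→Ekwueme, Thu evening→Cruz+Dubois, Fri morning→Novak, Fri afternoon→Novak+Ekwueme, Fri evening→Cruz, Sat morning→Cruz, Sat afternoon→Dubois, Sat evening→Novak+Dubois.
Total: 130 + 110 + 135 + 110 + 130 + 120 + 120 + 135 + 110 + 110 + 130 + 120 + 130 = £1590.

£1590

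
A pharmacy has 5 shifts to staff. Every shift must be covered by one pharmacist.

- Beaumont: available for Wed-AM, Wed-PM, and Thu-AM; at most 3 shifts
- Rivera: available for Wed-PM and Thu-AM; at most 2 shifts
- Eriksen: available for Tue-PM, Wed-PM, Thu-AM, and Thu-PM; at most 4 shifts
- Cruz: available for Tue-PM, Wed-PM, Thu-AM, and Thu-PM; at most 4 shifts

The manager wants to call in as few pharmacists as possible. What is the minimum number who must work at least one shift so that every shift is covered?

5 slots to fill and no one can take more than 4, so at least ⌈5/4⌉ = 2 pharmacists are needed.
Beaumont and Eriksen alone can cover everything: Tue-PM→Eriksen, Wed-AM→Beaumont, Wed-PM→Beaumont, Thu-AM→Beaumont, Thu-PM→Eriksen.

2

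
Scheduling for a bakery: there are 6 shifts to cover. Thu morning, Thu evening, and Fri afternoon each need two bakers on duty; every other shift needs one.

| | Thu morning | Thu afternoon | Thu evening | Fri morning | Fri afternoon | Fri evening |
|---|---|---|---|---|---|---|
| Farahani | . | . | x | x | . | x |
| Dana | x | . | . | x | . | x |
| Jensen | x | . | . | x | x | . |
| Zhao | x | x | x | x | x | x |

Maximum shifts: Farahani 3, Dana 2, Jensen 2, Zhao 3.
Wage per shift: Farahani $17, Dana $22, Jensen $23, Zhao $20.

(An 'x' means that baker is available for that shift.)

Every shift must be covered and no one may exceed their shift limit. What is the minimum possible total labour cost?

Thu afternoon can only be covered by Zhao, so that assignment is forced.
Thu evening can only be covered by Farahani and Zhao, so that assignment is forced.
Fri afternoon can only be covered by Jensen and Zhao, so that assignment is forced.
Picking the cheapest available baker for each shift independently would cost $176, but that ignores the shift limits.
An optimal schedule: Thu morning→Dana+Jensen, Thu afternoon→Zhao, Thu evening→Farahani+Zhao, Fri morning→Farahani, Fri afternoon→Jensen+Zhao, Fri evening→Farahani.
Total: 22 + 23 + 20 + 17 + 20 + 17 + 23 + 20 + 17 = $179.

$179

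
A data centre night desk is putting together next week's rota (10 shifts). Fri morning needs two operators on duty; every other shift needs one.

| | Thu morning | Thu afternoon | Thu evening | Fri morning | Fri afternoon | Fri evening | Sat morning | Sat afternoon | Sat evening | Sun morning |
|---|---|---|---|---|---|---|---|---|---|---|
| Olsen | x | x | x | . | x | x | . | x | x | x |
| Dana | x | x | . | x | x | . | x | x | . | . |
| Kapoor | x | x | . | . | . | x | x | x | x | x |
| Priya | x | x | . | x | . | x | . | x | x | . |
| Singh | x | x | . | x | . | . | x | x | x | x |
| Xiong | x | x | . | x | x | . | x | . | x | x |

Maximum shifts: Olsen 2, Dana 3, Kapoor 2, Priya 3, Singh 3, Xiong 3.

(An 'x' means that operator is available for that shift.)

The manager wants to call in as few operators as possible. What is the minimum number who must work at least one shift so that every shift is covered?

4

11 slots to fill and no one can take more than 3, so at least ⌈11/3⌉ = 4 operators are needed.
Olsen, Dana, Priya, and Singh alone can cover everything: Thu morning→Dana, Thu afternoon→Singh, Thu evening→Olsen, Fri morning→Dana+Priya, Fri afternoon→Olsen, Fri evening→Priya, Sat morning→Dana, Sat afternoon→Singh, Sat evening→Priya, Sun morning→Singh.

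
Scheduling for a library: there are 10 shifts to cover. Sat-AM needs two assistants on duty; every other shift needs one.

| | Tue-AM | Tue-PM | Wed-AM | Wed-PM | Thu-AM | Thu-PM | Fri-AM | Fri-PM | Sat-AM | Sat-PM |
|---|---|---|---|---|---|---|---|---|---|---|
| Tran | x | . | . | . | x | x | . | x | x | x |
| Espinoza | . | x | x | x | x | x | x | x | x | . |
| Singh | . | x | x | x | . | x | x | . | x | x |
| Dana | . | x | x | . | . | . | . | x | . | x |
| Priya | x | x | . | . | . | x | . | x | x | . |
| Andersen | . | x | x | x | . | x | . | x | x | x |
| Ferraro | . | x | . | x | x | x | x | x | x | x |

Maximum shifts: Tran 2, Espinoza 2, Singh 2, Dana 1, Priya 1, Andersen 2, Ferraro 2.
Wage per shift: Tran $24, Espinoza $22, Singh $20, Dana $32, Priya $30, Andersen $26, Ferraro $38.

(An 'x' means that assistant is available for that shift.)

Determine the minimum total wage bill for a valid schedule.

Picking the cheapest available assistant for each shift independently would cost $230, but that ignores the shift limits.
An optimal schedule: Tue-AM→Tran, Tue-PM→Dana, Wed-AM→Espinoza, Wed-PM→Singh, Thu-AM→Tran, Thu-PM→Priya, Fri-AM→Espinoza, Fri-PM→Andersen, Sat-AM→Andersen+Ferraro, Sat-PM→Singh.
Total: 24 + 32 + 22 + 20 + 24 + 30 + 22 + 26 + 26 + 38 + 20 = $284.

$284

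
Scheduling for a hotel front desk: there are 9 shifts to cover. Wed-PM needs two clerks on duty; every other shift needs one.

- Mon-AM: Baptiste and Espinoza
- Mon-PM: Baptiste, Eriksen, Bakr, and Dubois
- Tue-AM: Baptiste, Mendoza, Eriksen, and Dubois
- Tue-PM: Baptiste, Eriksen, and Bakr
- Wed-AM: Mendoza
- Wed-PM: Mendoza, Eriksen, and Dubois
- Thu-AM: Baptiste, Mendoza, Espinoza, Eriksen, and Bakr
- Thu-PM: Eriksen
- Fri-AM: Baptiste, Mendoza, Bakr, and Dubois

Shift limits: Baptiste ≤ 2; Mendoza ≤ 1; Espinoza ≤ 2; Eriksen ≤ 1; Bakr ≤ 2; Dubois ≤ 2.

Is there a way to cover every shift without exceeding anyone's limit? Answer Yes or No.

No

Total capacity is 10 and 10 slots are needed, so capacity alone doesn't rule it out.
Shifts {Wed-AM, Wed-PM, Thu-PM} need 4 worker-slots in total, but the clerks available for any of those shifts (Mendoza, Eriksen, and Dubois) can supply at most 3 among them. So no valid schedule exists.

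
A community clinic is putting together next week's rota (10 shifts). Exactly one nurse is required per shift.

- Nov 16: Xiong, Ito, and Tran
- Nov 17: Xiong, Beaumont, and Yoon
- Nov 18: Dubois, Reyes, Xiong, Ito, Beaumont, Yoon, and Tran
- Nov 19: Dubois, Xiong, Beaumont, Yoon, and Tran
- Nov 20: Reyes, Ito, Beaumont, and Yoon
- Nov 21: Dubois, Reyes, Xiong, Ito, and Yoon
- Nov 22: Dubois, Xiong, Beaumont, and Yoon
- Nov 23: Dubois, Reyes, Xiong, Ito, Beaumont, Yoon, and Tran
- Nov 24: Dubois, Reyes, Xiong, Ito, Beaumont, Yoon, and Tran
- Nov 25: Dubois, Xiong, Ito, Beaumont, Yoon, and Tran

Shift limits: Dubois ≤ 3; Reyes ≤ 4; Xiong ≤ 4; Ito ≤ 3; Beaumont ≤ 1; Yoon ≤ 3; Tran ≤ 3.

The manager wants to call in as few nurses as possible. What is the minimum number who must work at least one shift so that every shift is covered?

3

10 slots to fill and no one can take more than 4, so at least ⌈10/4⌉ = 3 nurses are needed.
Dubois, Reyes, and Xiong alone can cover everything: Nov 16→Xiong, Nov 17→Xiong, Nov 18→Reyes, Nov 19→Dubois, Nov 20→Reyes, Nov 21→Reyes, Nov 22→Dubois, Nov 23→Reyes, Nov 24→Xiong, Nov 25→Dubois.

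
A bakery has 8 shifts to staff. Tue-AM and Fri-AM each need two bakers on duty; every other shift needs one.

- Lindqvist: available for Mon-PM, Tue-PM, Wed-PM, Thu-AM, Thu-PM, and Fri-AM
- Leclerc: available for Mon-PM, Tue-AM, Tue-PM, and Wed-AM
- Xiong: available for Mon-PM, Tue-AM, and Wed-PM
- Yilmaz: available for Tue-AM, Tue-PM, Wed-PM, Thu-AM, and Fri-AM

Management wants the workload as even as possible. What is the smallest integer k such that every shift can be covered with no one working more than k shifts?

3

With 4 bakers and 10 worker-slots to fill, someone must work at least ⌈10/4⌉ = 3 shifts, so k ≥ 3.
k = 3 works: Mon-PM→Leclerc, Tue-AM→Leclerc+Xiong, Tue-PM→Yilmaz, Wed-AM→Leclerc, Wed-PM→Xiong, Thu-AM→Lindqvist, Thu-PM→Lindqvist, Fri-AM→Lindqvist+Yilmaz.
Loads: Lindqvist 3, Leclerc 3, Xiong 2, Yilmaz 2 — all ≤ 3.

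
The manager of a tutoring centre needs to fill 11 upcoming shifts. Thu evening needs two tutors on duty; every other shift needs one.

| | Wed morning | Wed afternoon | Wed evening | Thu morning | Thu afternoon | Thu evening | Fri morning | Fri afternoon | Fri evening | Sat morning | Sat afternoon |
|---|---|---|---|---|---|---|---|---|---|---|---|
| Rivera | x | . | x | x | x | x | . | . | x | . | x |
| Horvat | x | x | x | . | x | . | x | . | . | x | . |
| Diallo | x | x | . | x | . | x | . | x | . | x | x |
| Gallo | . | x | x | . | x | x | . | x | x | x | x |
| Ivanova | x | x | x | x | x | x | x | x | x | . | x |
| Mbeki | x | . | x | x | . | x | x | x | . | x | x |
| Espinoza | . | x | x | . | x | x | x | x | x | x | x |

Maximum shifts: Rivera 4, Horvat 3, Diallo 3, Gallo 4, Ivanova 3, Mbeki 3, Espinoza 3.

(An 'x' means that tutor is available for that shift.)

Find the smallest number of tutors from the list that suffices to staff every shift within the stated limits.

4

12 slots to fill and no one can take more than 4, so at least ⌈12/4⌉ = 3 tutors are needed.
Any 3 tutors together have capacity at most 4+4+3 = 11 < 12 slots, so 3 can never suffice.
Rivera, Horvat, Diallo, and Gallo alone can cover everything: Wed morning→Rivera, Wed afternoon→Horvat, Wed evening→Rivera, Thu morning→Rivera, Thu afternoon→Horvat, Thu evening→Diallo+Gallo, Fri morning→Horvat, Fri afternoon→Diallo, Fri evening→Rivera, Sat morning→Diallo, Sat afternoon→Gallo.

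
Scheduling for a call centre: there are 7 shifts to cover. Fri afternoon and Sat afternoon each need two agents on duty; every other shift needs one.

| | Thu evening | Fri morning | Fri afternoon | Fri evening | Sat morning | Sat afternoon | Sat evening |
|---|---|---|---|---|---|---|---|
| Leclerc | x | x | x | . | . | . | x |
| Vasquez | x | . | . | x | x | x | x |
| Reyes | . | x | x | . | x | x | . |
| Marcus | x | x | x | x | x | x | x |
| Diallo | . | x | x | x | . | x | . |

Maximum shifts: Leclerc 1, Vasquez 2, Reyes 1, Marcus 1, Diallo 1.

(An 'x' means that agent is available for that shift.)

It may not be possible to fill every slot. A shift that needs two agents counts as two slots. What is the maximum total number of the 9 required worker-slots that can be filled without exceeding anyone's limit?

Total capacity across all agents is 1+2+1+1+1 = 6, and 9 slots are needed, so at most 6 can be filled.
An assignment achieving 6: Thu evening→Leclerc, Fri morning→Reyes, Fri afternoon→Diallo, Fri evening→Vasquez, Sat morning→Vasquez, Sat evening→Marcus.
Loads: Leclerc 1/1, Vasquez 2/2, Reyes 1/1, Marcus 1/1, Diallo 1/1.

6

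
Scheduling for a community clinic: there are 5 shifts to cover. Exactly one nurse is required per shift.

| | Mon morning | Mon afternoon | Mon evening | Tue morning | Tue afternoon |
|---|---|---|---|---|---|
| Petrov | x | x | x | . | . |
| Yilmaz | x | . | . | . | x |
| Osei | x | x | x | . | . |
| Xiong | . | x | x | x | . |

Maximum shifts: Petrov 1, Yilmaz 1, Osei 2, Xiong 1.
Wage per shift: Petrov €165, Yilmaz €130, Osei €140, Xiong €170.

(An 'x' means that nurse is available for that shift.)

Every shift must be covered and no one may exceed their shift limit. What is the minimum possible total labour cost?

€745

Tue morning can only be covered by Xiong, so that assignment is forced.
Tue afternoon can only be covered by Yilmaz, so that assignment is forced.
Picking the cheapest available nurse for each shift independently would cost €710, but that ignores the shift limits.
An optimal schedule: Mon morning→Petrov, Mon afternoon→Osei, Mon evening→Osei, Tue morning→Xiong, Tue afternoon→Yilmaz.
Total: 165 + 140 + 140 + 170 + 130 = €745.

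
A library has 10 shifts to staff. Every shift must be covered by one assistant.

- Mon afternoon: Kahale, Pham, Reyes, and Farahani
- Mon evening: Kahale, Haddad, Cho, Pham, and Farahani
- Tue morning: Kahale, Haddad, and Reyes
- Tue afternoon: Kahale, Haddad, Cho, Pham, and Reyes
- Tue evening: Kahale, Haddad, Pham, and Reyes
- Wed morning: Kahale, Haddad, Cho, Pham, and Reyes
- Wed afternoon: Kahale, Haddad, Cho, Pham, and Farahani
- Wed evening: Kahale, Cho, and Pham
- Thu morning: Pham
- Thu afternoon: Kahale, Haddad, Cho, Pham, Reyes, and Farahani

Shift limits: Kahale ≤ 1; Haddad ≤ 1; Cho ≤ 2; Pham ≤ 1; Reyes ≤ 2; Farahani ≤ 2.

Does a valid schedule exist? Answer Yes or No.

Total capacity is 1+1+2+1+2+2 = 9 but 10 worker-slots are needed — infeasible.

No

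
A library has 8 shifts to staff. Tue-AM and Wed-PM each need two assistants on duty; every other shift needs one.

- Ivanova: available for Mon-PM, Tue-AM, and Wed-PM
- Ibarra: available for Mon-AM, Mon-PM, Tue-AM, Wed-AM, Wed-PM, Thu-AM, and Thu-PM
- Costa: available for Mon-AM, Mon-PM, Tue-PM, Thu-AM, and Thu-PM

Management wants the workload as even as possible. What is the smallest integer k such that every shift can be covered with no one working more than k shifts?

With 3 assistants and 10 worker-slots to fill, someone must work at least ⌈10/3⌉ = 4 shifts, so k ≥ 4.
k = 4 works: Mon-AM→Ibarra, Mon-PM→Ivanova, Tue-AM→Ivanova+Ibarra, Tue-PM→Costa, Wed-AM→Ibarra, Wed-PM→Ivanova+Ibarra, Thu-AM→Costa, Thu-PM→Costa.
Loads: Ivanova 3, Ibarra 4, Costa 3 — all ≤ 4.

4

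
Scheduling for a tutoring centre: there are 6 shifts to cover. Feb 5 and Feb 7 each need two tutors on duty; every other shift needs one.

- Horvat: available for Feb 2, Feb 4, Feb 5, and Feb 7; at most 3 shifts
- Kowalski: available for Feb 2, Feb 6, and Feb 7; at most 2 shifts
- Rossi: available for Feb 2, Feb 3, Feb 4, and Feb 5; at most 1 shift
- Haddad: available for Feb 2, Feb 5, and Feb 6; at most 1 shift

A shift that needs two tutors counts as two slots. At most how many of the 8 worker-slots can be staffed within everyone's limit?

7

Total capacity across all tutors is 3+2+1+1 = 7, and 8 slots are needed, so at most 7 can be filled.
An assignment achieving 7: Feb 3→Rossi, Feb 4→Horvat, Feb 5→Horvat+Haddad, Feb 6→Kowalski, Feb 7→Horvat+Kowalski.
Loads: Horvat 3/3, Kowalski 2/2, Rossi 1/1, Haddad 1/1.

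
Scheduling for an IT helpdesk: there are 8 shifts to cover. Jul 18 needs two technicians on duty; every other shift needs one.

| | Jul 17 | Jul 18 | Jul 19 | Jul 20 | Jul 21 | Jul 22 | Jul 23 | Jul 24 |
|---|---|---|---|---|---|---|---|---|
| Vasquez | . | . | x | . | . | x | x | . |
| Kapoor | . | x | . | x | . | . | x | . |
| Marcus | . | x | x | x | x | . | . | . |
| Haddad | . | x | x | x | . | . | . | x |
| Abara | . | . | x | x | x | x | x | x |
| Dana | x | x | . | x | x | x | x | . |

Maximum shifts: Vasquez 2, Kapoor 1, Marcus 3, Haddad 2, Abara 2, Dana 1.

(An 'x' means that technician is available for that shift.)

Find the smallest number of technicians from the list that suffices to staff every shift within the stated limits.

5

9 slots to fill and no one can take more than 3, so at least ⌈9/3⌉ = 3 technicians are needed.
No set of 4 technicians can cover every shift (each such set leaves at least one shift with no one available or exceeds a cap).
Vasquez, Kapoor, Marcus, Haddad, and Dana alone can cover everything: Jul 17→Dana, Jul 18→Marcus+Haddad, Jul 19→Vasquez, Jul 20→Marcus, Jul 21→Marcus, Jul 22→Vasquez, Jul 23→Kapoor, Jul 24→Haddad.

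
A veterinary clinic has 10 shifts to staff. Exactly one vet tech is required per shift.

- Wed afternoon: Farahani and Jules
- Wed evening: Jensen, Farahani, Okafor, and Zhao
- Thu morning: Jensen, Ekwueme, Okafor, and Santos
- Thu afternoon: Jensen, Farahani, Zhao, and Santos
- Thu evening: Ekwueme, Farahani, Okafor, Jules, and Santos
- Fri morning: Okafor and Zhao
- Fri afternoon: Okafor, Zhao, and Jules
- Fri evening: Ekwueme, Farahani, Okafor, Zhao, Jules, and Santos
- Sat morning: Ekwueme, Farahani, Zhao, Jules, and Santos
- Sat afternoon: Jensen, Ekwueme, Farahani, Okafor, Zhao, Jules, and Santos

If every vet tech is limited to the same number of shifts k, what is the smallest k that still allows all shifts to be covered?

With 7 vet techs and 10 worker-slots to fill, someone must work at least ⌈10/7⌉ = 2 shifts, so k ≥ 2.
k = 2 works: Wed afternoon→Farahani, Wed evening→Jensen, Thu morning→Jensen, Thu afternoon→Farahani, Thu evening→Ekwueme, Fri morning→Okafor, Fri afternoon→Okafor, Fri evening→Zhao, Sat morning→Ekwueme, Sat afternoon→Zhao.
Loads: Jensen 2, Ekwueme 2, Farahani 2, Okafor 2, Zhao 2, Jules 0, Santos 0 — all ≤ 2.

2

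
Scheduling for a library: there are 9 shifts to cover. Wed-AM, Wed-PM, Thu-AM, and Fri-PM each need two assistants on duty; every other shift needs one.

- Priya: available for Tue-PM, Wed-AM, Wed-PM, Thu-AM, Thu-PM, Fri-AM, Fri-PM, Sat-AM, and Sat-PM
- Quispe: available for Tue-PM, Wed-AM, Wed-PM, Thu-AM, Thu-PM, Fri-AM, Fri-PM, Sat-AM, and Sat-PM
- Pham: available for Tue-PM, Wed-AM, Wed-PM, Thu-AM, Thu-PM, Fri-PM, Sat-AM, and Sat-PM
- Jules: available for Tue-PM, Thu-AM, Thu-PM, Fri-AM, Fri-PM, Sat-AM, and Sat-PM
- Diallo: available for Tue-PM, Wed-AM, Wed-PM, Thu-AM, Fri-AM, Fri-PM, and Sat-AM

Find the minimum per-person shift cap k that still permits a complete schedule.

3

With 5 assistants and 13 worker-slots to fill, someone must work at least ⌈13/5⌉ = 3 shifts, so k ≥ 3.
k = 3 works: Tue-PM→Quispe, Wed-AM→Quispe+Pham, Wed-PM→Pham+Diallo, Thu-AM→Pham+Jules, Thu-PM→Priya, Fri-AM→Priya, Fri-PM→Jules+Diallo, Sat-AM→Quispe, Sat-PM→Priya.
Loads: Priya 3, Quispe 3, Pham 3, Jules 2, Diallo 2 — all ≤ 3.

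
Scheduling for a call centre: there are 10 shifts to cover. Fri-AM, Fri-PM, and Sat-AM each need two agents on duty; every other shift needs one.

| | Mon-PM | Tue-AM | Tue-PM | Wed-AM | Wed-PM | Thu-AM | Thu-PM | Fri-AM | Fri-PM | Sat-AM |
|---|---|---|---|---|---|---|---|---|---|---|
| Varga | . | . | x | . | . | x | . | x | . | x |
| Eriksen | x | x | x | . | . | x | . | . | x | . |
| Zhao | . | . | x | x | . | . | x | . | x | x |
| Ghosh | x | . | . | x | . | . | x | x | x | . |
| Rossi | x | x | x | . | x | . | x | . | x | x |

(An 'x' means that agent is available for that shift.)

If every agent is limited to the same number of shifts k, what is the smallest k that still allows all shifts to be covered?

3

With 5 agents and 13 worker-slots to fill, someone must work at least ⌈13/5⌉ = 3 shifts, so k ≥ 3.
k = 3 works: Mon-PM→Eriksen, Tue-AM→Eriksen, Tue-PM→Eriksen, Wed-AM→Zhao, Wed-PM→Rossi, Thu-AM→Varga, Thu-PM→Zhao, Fri-AM→Varga+Ghosh, Fri-PM→Ghosh+Rossi, Sat-AM→Varga+Zhao.
Loads: Varga 3, Eriksen 3, Zhao 3, Ghosh 2, Rossi 2 — all ≤ 3.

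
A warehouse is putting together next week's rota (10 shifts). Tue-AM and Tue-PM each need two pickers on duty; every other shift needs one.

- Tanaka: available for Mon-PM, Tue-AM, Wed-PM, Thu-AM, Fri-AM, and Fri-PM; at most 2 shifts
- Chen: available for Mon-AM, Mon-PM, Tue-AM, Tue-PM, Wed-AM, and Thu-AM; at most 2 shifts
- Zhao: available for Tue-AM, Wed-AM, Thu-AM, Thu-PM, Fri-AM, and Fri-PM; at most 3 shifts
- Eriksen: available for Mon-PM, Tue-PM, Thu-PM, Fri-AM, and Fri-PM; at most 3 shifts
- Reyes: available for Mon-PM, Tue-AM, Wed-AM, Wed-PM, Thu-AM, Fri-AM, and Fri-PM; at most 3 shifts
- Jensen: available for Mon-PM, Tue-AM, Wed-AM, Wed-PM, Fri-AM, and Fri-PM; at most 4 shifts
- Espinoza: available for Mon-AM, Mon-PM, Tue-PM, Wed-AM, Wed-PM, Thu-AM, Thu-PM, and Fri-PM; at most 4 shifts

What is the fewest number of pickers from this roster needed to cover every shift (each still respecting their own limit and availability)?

4

12 slots to fill and no one can take more than 4, so at least ⌈12/4⌉ = 3 pickers are needed.
Any 3 pickers together have capacity at most 4+4+3 = 11 < 12 slots, so 3 can never suffice.
Tanaka, Chen, Jensen, and Espinoza alone can cover everything: Mon-AM→Chen, Mon-PM→Espinoza, Tue-AM→Tanaka+Jensen, Tue-PM→Chen+Espinoza, Wed-AM→Jensen, Wed-PM→Jensen, Thu-AM→Espinoza, Thu-PM→Espinoza, Fri-AM→Tanaka, Fri-PM→Jensen.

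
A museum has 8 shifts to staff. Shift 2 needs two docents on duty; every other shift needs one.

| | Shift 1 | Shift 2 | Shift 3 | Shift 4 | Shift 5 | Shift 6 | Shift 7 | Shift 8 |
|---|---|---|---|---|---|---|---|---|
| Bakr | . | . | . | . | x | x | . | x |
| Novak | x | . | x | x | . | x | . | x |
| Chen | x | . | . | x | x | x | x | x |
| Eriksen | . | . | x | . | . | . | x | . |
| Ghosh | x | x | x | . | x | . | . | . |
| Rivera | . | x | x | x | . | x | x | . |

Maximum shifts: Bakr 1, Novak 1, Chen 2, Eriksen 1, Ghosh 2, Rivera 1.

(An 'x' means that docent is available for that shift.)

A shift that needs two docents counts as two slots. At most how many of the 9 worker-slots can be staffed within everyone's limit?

8

Total capacity across all docents is 1+1+2+1+2+1 = 8, and 9 slots are needed, so at most 8 can be filled.
An assignment achieving 8: Shift 1→Novak, Shift 2→Ghosh+Rivera, Shift 3→Ghosh, Shift 4→Chen, Shift 5→Bakr, Shift 7→Eriksen, Shift 8→Chen.
Loads: Bakr 1/1, Novak 1/1, Chen 2/2, Eriksen 1/1, Ghosh 2/2, Rivera 1/1.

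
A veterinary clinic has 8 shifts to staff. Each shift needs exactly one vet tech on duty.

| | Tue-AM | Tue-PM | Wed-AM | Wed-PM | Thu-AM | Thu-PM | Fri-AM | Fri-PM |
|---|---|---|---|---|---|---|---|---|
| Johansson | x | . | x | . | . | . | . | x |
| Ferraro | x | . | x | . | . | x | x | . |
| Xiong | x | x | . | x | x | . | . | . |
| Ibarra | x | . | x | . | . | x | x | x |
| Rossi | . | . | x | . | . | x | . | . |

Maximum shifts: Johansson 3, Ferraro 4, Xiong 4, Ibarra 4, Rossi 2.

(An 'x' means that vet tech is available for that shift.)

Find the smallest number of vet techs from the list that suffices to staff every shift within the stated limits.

2

8 slots to fill and no one can take more than 4, so at least ⌈8/4⌉ = 2 vet techs are needed.
Xiong and Ibarra alone can cover everything: Tue-AM→Xiong, Tue-PM→Xiong, Wed-AM→Ibarra, Wed-PM→Xiong, Thu-AM→Xiong, Thu-PM→Ibarra, Fri-AM→Ibarra, Fri-PM→Ibarra.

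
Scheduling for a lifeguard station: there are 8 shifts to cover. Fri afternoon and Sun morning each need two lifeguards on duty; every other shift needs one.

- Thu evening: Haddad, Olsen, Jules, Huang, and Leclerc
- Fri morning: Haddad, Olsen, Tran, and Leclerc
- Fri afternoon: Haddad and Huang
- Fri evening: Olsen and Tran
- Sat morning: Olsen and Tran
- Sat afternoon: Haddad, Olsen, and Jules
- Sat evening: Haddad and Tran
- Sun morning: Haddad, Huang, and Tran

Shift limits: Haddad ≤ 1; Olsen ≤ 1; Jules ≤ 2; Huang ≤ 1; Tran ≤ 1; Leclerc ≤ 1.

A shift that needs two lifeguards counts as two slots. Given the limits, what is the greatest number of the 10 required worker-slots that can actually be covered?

Total capacity across all lifeguards is 1+1+2+1+1+1 = 7, and 10 slots are needed, so at most 7 can be filled.
An assignment achieving 7: Thu evening→Jules, Fri morning→Leclerc, Fri afternoon→Haddad+Huang, Fri evening→Olsen, Sat morning→Tran, Sat afternoon→Jules.
Loads: Haddad 1/1, Olsen 1/1, Jules 2/2, Huang 1/1, Tran 1/1, Leclerc 1/1.

7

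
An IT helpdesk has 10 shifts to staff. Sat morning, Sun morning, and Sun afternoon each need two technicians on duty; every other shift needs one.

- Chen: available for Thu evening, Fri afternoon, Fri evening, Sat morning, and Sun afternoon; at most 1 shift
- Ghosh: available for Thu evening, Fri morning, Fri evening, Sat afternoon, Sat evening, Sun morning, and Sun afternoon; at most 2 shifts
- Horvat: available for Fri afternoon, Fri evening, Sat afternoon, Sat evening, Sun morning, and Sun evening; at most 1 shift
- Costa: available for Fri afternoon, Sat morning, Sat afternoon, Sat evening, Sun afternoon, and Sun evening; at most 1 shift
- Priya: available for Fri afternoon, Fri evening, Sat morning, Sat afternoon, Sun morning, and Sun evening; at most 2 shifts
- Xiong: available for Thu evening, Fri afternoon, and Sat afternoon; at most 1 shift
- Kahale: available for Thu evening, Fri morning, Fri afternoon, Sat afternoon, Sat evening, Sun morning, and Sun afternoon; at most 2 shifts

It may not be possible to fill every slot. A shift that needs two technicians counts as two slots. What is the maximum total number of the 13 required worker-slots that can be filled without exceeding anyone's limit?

10

Total capacity across all technicians is 1+2+1+1+2+1+2 = 10, and 13 slots are needed, so at most 10 can be filled.
An assignment achieving 10: Thu evening→Ghosh, Fri morning→Ghosh, Fri afternoon→Xiong, Fri evening→Priya, Sat morning→Chen+Costa, Sat evening→Kahale, Sun morning→Priya+Kahale, Sun evening→Horvat.
Loads: Chen 1/1, Ghosh 2/2, Horvat 1/1, Costa 1/1, Priya 2/2, Xiong 1/1, Kahale 2/2.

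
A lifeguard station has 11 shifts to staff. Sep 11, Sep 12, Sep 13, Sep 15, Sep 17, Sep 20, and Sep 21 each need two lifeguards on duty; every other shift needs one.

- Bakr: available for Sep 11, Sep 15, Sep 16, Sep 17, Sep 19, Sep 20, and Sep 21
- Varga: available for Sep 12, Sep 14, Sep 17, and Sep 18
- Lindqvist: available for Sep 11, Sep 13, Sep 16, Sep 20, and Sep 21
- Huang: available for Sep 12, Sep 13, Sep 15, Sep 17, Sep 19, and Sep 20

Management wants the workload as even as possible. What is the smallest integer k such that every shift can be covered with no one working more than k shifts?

With 4 lifeguards and 18 worker-slots to fill, someone must work at least ⌈18/4⌉ = 5 shifts, so k ≥ 5.
k = 5 works: Sep 11→Bakr+Lindqvist, Sep 12→Varga+Huang, Sep 13→Lindqvist+Huang, Sep 14→Varga, Sep 15→Bakr+Huang, Sep 16→Bakr, Sep 17→Varga+Huang, Sep 18→Varga, Sep 19→Bakr, Sep 20→Lindqvist+Huang, Sep 21→Bakr+Lindqvist.
Loads: Bakr 5, Varga 4, Lindqvist 4, Huang 5 — all ≤ 5.

5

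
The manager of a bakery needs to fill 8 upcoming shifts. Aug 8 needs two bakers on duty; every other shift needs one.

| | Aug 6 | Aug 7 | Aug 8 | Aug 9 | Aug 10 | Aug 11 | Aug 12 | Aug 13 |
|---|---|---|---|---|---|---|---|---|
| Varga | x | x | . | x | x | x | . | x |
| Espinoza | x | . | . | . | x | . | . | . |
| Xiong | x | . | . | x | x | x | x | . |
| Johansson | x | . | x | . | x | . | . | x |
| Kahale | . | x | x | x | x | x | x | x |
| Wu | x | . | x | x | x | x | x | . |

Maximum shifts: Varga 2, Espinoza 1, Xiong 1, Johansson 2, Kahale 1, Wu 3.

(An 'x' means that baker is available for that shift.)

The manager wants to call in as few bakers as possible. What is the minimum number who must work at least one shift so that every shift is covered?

5

9 slots to fill and no one can take more than 3, so at least ⌈9/3⌉ = 3 bakers are needed.
Any 4 bakers together have capacity at most 3+2+2+1 = 8 < 9 slots, so 4 can never suffice.
Varga, Espinoza, Xiong, Johansson, and Wu alone can cover everything: Aug 6→Espinoza, Aug 7→Varga, Aug 8→Johansson+Wu, Aug 9→Wu, Aug 10→Johansson, Aug 11→Wu, Aug 12→Xiong, Aug 13→Varga.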